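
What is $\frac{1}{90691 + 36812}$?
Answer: $\frac{1}{127503} \approx 7.843 \cdot 10^{-6}$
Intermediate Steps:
$\frac{1}{90691 + 36812} = \frac{1}{127503}$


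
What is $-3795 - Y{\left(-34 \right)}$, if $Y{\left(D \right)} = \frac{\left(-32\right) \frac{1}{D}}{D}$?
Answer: $- \frac{1096747}{289} \approx -3795.0$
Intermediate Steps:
$Y{\left(D \right)} = - \frac{32}{D^{2}}$
$-3795 - Y{\left(-34 \right)} = -3795 - - \frac{32}{1156} = -3795 - \left(-32\right) \frac{1}{1156} = -3795 - - \frac{8}{289} = -3795 + \frac{8}{289} = - \frac{1096747}{289}$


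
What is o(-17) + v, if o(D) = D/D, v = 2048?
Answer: 2049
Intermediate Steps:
o(D) = 1
o(-17) + v = 1 + 2048 = 2049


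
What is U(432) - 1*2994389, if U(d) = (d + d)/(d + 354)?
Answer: -392264815/131 ≈ -2.9944e+6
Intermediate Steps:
U(d) = 2*d/(354 + d) (U(d) = (2*d)/(354 + d) = 2*d/(354 + d))
U(432) - 1*2994389 = 2*432/(354 + 432) - 1*2994389 = 2*432/786 - 2994389 = 2*432*(1/786) - 2994389 = 144/131 - 2994389 = -392264815/131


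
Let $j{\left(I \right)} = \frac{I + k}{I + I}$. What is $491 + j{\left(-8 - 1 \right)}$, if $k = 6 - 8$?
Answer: $\frac{8849}{18} \approx 491.61$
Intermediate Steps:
$k = -2$ ($k = 6 - 8 = -2$)
$j{\left(I \right)} = \frac{-2 + I}{2 I}$ ($j{\left(I \right)} = \frac{I - 2}{I + I} = \frac{-2 + I}{2 I}$)
$491 + j{\left(-8 - 1 \right)} = 491 + \frac{-2 - 9}{2 \left(-8 - 1\right)} = 491 + \frac{-2 - 9}{2 \left(-9\right)} = 491 + \frac{1}{2} \left(- \frac{1}{9}\right) \left(-11\right) = 491 + \frac{11}{18} = \frac{8849}{18}$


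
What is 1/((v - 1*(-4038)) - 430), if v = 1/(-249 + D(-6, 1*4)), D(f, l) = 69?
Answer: 180/649439 ≈ 0.00027716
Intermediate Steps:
v = -1/180 (v = 1/(-249 + 69) = 1/(-180) = -1/180 ≈ -0.0055556)
1/((v - 1*(-4038)) - 430) = 1/((-1/180 - 1*(-4038)) - 430) = 1/((-1/180 + 4038) - 430) = 1/(726839/180 - 430) = 1/(649439/180) = 180/649439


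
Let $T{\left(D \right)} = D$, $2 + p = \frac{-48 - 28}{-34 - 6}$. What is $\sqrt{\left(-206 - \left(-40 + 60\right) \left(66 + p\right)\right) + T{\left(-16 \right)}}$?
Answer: $2 i \sqrt{385} \approx 39.243 i$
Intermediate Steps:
$p = - \frac{1}{10}$ ($p = -2 + \frac{-48 - 28}{-34 - 6} = -2 - \frac{76}{-40} = -2 - - \frac{19}{10} = -2 + \frac{19}{10} = - \frac{1}{10} \approx -0.1$)
$\sqrt{\left(-206 - \left(-40 + 60\right) \left(66 + p\right)\right) + T{\left(-16 \right)}} = \sqrt{\left(-206 - \left(-40 + 60\right) \left(66 - \frac{1}{10}\right)\right) - 16} = \sqrt{\left(-206 - 20 \cdot \frac{659}{10}\right) - 16} = \sqrt{\left(-206 - 1318\right) - 16} = \sqrt{-1524 - 16} = \sqrt{-1540} = 2 i \sqrt{385}$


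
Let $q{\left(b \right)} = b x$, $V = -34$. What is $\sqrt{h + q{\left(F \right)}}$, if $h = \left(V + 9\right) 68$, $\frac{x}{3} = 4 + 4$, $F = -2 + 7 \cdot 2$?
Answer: $2 i \sqrt{353} \approx 37.577 i$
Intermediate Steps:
$F = 12$ ($F = -2 + 14 = 12$)
$x = 24$ ($x = 3 \left(4 + 4\right) = 3 \cdot 8 = 24$)
$h = -1700$ ($h = \left(-34 + 9\right) 68 = \left(-25\right) 68 = -1700$)
$q{\left(b \right)} = 24 b$ ($q{\left(b \right)} = b 24 = 24 b$)
$\sqrt{h + q{\left(F \right)}} = \sqrt{-1700 + 24 \cdot 12} = \sqrt{-1700 + 288} = \sqrt{-1412} = 2 i \sqrt{353}$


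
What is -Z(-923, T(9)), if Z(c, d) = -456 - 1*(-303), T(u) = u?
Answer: 153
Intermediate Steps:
Z(c, d) = -153 (Z(c, d) = -456 + 303 = -153)
-Z(-923, T(9)) = -1*(-153) = 153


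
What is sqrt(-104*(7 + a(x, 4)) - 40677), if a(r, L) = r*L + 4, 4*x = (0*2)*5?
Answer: I*sqrt(41821) ≈ 204.5*I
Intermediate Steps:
x = 0 (x = ((0*2)*5)/4 = (0*5)/4 = (1/4)*0 = 0)
a(r, L) = 4 + L*r (a(r, L) = L*r + 4 = 4 + L*r)
sqrt(-104*(7 + a(x, 4)) - 40677) = sqrt(-104*(7 + (4 + 4*0)) - 40677) = sqrt(-104*(7 + (4 + 0)) - 40677) = sqrt(-104*(7 + 4) - 40677) = sqrt(-104*11 - 40677) = sqrt(-1144 - 40677) = sqrt(-41821) = I*sqrt(41821)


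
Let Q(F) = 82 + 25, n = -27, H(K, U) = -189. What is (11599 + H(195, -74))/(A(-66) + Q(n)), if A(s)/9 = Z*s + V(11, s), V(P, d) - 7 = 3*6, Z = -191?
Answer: 5705/56893 ≈ 0.10028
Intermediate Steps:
Q(F) = 107
V(P, d) = 25 (V(P, d) = 7 + 3*6 = 7 + 18 = 25)
A(s) = 225 - 1719*s (A(s) = 9*(-191*s + 25) = 9*(25 - 191*s) = 225 - 1719*s)
(11599 + H(195, -74))/(A(-66) + Q(n)) = (11599 - 189)/((225 - 1719*(-66)) + 107) = 11410/((225 + 113454) + 107) = 11410/(113679 + 107) = 11410/113786 = 11410*(1/113786) = 5705/56893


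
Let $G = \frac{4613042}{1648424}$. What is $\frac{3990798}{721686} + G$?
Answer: $\frac{117948750371}{14162434796} \approx 8.3283$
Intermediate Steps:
$G = \frac{2306521}{824212}$ ($G = 4613042 \cdot \frac{1}{1648424} = \frac{2306521}{824212} \approx 2.7985$)
$\frac{3990798}{721686} + G = \frac{3990798}{721686} + \frac{2306521}{824212} = 3990798 \cdot \frac{1}{721686} + \frac{2306521}{824212} = \frac{95019}{17183} + \frac{2306521}{824212} = \frac{117948750371}{14162434796}$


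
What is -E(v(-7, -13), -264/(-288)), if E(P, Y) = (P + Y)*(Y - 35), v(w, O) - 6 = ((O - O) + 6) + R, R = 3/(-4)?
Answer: 29857/72 ≈ 414.68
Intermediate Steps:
R = -¾ (R = 3*(-¼) = -¾ ≈ -0.75000)
v(w, O) = 45/4 (v(w, O) = 6 + (((O - O) + 6) - ¾) = 6 + ((0 + 6) - ¾) = 6 + (6 - ¾) = 6 + 21/4 = 45/4)
E(P, Y) = (-35 + Y)*(P + Y) (E(P, Y) = (P + Y)*(-35 + Y) = (-35 + Y)*(P + Y))
-E(v(-7, -13), -264/(-288)) = -((-264/(-288))² - 35*45/4 - (-9240)/(-288) + 45*(-264/(-288))/4) = -((-264*(-1/288))² - 1575/4 - (-9240)*(-1)/288 + 45*(-264*(-1/288))/4) = -((11/12)² - 1575/4 - 35*11/12 + (45/4)*(11/12)) = -(121/144 - 1575/4 - 385/12 + 165/16) = -1*(-29857/72) = 29857/72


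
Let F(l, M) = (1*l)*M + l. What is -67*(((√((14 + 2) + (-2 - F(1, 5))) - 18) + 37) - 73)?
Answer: 3618 - 134*√2 ≈ 3428.5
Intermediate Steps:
F(l, M) = l + M*l (F(l, M) = l*M + l = M*l + l = l + M*l)
-67*(((√((14 + 2) + (-2 - F(1, 5))) - 18) + 37) - 73) = -67*(((√((14 + 2) + (-2 - (1 + 5))) - 18) + 37) - 73) = -67*(((√(16 + (-2 - 6)) - 18) + 37) - 73) = -67*(((√(16 - 8) - 18) + 37) - 73) = -67*(((√8 - 18) + 37) - 73) = -67*(((2*√2 - 18) + 37) - 73) = -67*(((-18 + 2*√2) + 37) - 73) = -67*((19 + 2*√2) - 73) = -67*(-54 + 2*√2) = 3618 - 134*√2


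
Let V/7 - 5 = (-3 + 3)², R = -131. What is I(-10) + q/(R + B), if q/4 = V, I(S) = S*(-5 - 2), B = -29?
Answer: 553/8 ≈ 69.125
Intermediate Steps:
I(S) = -7*S (I(S) = S*(-7) = -7*S)
V = 35 (V = 35 + 7*(-3 + 3)² = 35 + 7*0² = 35 + 7*0 = 35 + 0 = 35)
q = 140 (q = 4*35 = 140)
I(-10) + q/(R + B) = -7*(-10) + 140/(-131 - 29) = 70 + 140/(-160) = 70 - 1/160*140 = 70 - 7/8 = 553/8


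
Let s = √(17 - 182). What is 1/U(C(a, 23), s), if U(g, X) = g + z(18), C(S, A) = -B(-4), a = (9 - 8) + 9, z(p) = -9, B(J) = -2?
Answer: -⅐ ≈ -0.14286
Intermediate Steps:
a = 10 (a = 1 + 9 = 10)
C(S, A) = 2 (C(S, A) = -1*(-2) = 2)
s = I*√165 (s = √(-165) = I*√165 ≈ 12.845*I)
U(g, X) = -9 + g (U(g, X) = g - 9 = -9 + g)
1/U(C(a, 23), s) = 1/(-9 + 2) = 1/(-7) = -⅐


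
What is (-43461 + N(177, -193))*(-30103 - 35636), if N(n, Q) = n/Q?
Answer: 551428592850/193 ≈ 2.8571e+9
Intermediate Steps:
(-43461 + N(177, -193))*(-30103 - 35636) = (-43461 + 177/(-193))*(-30103 - 35636) = (-43461 + 177*(-1/193))*(-65739) = (-43461 - 177/193)*(-65739) = -8388150/193*(-65739) = 551428592850/193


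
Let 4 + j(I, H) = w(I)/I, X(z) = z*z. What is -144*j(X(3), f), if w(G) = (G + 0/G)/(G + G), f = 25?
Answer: 568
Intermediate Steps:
X(z) = z**2
w(G) = 1/2 (w(G) = (G + 0)/((2*G)) = G*(1/(2*G)) = 1/2)
j(I, H) = -4 + 1/(2*I)
-144*j(X(3), f) = -144*(-4 + 1/(2*(3**2))) = -144*(-4 + (1/2)/9) = -144*(-4 + (1/2)*(1/9)) = -144*(-4 + 1/18) = -144*(-71/18) = 568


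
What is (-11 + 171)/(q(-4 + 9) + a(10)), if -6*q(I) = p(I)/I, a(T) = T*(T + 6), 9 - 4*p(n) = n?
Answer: 4800/4799 ≈ 1.0002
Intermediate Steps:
p(n) = 9/4 - n/4
a(T) = T*(6 + T)
q(I) = -(9/4 - I/4)/(6*I)
(-11 + 171)/(q(-4 + 9) + a(10)) = (-11 + 171)/((-9 + (-4 + 9))/(24*(-4 + 9)) + 10*(6 + 10)) = 160/((1/24)*(-9 + 5)/5 + 10*16) = 160/((1/24)*(⅕)*(-4) + 160) = 160/(-1/30 + 160) = 160/(4799/30) = 160*(30/4799) = 4800/4799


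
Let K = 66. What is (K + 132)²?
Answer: 39204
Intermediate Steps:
(K + 132)² = (66 + 132)² = 198² = 39204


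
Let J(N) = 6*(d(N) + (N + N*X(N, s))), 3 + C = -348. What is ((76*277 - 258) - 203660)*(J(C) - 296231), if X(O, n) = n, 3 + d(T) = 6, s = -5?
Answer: 52626823274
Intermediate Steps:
d(T) = 3 (d(T) = -3 + 6 = 3)
C = -351 (C = -3 - 348 = -351)
J(N) = 18 - 24*N (J(N) = 6*(3 + (N + N*(-5))) = 6*(3 + (N - 5*N)) = 6*(3 - 4*N) = 18 - 24*N)
((76*277 - 258) - 203660)*(J(C) - 296231) = ((76*277 - 258) - 203660)*((18 - 24*(-351)) - 296231) = ((21052 - 258) - 203660)*((18 + 8424) - 296231) = (20794 - 203660)*(8442 - 296231) = -182866*(-287789) = 52626823274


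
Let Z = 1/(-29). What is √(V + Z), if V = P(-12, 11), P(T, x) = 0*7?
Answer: I*√29/29 ≈ 0.1857*I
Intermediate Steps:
P(T, x) = 0
V = 0
Z = -1/29 ≈ -0.034483
√(V + Z) = √(0 - 1/29) = √(-1/29) = I*√29/29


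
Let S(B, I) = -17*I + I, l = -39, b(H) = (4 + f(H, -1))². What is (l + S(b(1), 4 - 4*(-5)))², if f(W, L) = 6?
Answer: 178929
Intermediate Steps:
b(H) = 100 (b(H) = (4 + 6)² = 10² = 100)
S(B, I) = -16*I
(l + S(b(1), 4 - 4*(-5)))² = (-39 - 16*(4 - 4*(-5)))² = (-39 - 16*(4 + 20))² = (-39 - 16*24)² = (-39 - 384)² = (-423)² = 178929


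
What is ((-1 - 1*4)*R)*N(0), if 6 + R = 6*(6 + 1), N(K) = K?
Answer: 0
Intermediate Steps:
R = 36 (R = -6 + 6*(6 + 1) = -6 + 6*7 = -6 + 42 = 36)
((-1 - 1*4)*R)*N(0) = ((-1 - 1*4)*36)*0 = ((-1 - 4)*36)*0 = -5*36*0 = -180*0 = 0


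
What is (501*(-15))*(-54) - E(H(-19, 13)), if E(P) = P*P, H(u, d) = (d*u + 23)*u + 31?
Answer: -17972559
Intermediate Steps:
H(u, d) = 31 + u*(23 + d*u) (H(u, d) = (23 + d*u)*u + 31 = u*(23 + d*u) + 31 = 31 + u*(23 + d*u))
E(P) = P²
(501*(-15))*(-54) - E(H(-19, 13)) = (501*(-15))*(-54) - (31 + 23*(-19) + 13*(-19)²)² = -7515*(-54) - (31 - 437 + 13*361)² = 405810 - (31 - 437 + 4693)² = 405810 - 1*4287² = 405810 - 1*18378369 = 405810 - 18378369 = -17972559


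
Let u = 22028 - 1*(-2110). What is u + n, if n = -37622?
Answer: -13484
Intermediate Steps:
u = 24138 (u = 22028 + 2110 = 24138)
u + n = 24138 - 37622 = -13484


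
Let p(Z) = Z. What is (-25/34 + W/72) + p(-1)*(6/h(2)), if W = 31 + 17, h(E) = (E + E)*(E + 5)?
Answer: -101/357 ≈ -0.28291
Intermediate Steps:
h(E) = 2*E*(5 + E) (h(E) = (2*E)*(5 + E) = 2*E*(5 + E))
W = 48
(-25/34 + W/72) + p(-1)*(6/h(2)) = (-25/34 + 48/72) - 6/(2*2*(5 + 2)) = (-25*1/34 + 48*(1/72)) - 6/(2*2*7) = (-25/34 + 2/3) - 6/28 = -7/102 - 6/28 = -7/102 - 1*3/14 = -7/102 - 3/14 = -101/357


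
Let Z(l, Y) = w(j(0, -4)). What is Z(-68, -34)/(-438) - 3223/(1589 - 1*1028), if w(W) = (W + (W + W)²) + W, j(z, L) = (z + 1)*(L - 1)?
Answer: -22154/3723 ≈ -5.9506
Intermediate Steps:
j(z, L) = (1 + z)*(-1 + L)
w(W) = 2*W + 4*W² (w(W) = (W + (2*W)²) + W = (W + 4*W²) + W = 2*W + 4*W²)
Z(l, Y) = 90 (Z(l, Y) = 2*(-1 - 4 - 1*0 - 4*0)*(1 + 2*(-1 - 4 - 1*0 - 4*0)) = 2*(-1 - 4 + 0 + 0)*(1 + 2*(-1 - 4 + 0 + 0)) = 2*(-5)*(1 + 2*(-5)) = 2*(-5)*(1 - 10) = 2*(-5)*(-9) = 90)
Z(-68, -34)/(-438) - 3223/(1589 - 1*1028) = 90/(-438) - 3223/(1589 - 1*1028) = 90*(-1/438) - 3223/(1589 - 1028) = -15/73 - 3223/561 = -15/73 - 3223*1/561 = -15/73 - 293/51 = -22154/3723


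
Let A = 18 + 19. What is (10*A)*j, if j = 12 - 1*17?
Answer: -1850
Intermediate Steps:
A = 37
j = -5 (j = 12 - 17 = -5)
(10*A)*j = (10*37)*(-5) = 370*(-5) = -1850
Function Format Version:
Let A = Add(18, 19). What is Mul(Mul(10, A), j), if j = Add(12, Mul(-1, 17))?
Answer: -1850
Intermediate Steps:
A = 37
j = -5 (j = Add(12, -17) = -5)
Mul(Mul(10, A), j) = Mul(Mul(10, 37), -5) = Mul(370, -5) = -1850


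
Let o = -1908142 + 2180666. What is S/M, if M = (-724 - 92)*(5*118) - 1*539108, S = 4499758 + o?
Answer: -2386141/510274 ≈ -4.6762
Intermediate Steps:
o = 272524
S = 4772282 (S = 4499758 + 272524 = 4772282)
M = -1020548 (M = -816*590 - 539108 = -481440 - 539108 = -1020548)
S/M = 4772282/(-1020548) = 4772282*(-1/1020548) = -2386141/510274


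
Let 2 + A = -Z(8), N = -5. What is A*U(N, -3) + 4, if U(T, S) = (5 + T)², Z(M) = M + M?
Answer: 4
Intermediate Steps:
Z(M) = 2*M
A = -18 (A = -2 - 2*8 = -2 - 1*16 = -2 - 16 = -18)
A*U(N, -3) + 4 = -18*(5 - 5)² + 4 = -18*0² + 4 = -18*0 + 4 = 0 + 4 = 4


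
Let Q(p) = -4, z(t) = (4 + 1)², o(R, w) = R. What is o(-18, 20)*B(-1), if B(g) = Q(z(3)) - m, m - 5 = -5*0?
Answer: 162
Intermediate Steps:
z(t) = 25 (z(t) = 5² = 25)
m = 5 (m = 5 - 5*0 = 5 + 0 = 5)
B(g) = -9 (B(g) = -4 - 1*5 = -4 - 5 = -9)
o(-18, 20)*B(-1) = -18*(-9) = 162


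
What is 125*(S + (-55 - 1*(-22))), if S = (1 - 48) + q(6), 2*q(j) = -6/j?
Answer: -20125/2 ≈ -10063.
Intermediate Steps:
q(j) = -3/j (q(j) = (-6/j)/2 = -3/j)
S = -95/2 (S = (1 - 48) - 3/6 = -47 - 3*⅙ = -47 - ½ = -95/2 ≈ -47.500)
125*(S + (-55 - 1*(-22))) = 125*(-95/2 + (-55 - 1*(-22))) = 125*(-95/2 + (-55 + 22)) = 125*(-95/2 - 33) = 125*(-161/2) = -20125/2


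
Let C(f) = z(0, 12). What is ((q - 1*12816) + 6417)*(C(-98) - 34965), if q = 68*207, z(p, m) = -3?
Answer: -268449336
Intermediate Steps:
C(f) = -3
q = 14076
((q - 1*12816) + 6417)*(C(-98) - 34965) = ((14076 - 1*12816) + 6417)*(-3 - 34965) = ((14076 - 12816) + 6417)*(-34968) = (1260 + 6417)*(-34968) = 7677*(-34968) = -268449336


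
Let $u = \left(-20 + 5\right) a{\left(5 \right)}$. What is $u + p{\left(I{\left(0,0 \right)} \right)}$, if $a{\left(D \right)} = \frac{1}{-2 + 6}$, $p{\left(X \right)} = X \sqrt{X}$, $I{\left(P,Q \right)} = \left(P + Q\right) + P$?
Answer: $- \frac{15}{4} \approx -3.75$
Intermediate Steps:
$I{\left(P,Q \right)} = Q + 2 P$
$p{\left(X \right)} = X^{\frac{3}{2}}$
$a{\left(D \right)} = \frac{1}{4}$
$u = - \frac{15}{4}$ ($u = \left(-20 + 5\right) \frac{1}{4} = \left(-15\right) \frac{1}{4} = - \frac{15}{4} \approx -3.75$)
$u + p{\left(I{\left(0,0 \right)} \right)} = - \frac{15}{4} + \left(0 + 2 \cdot 0\right)^{\frac{3}{2}} = - \frac{15}{4} + \left(0 + 0\right)^{\frac{3}{2}} = - \frac{15}{4} + 0^{\frac{3}{2}} = - \frac{15}{4} + 0 = - \frac{15}{4}$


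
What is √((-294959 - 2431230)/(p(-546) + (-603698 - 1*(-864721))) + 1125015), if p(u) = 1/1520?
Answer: √177092028604265864881735/396754961 ≈ 1060.7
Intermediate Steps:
p(u) = 1/1520
√((-294959 - 2431230)/(p(-546) + (-603698 - 1*(-864721))) + 1125015) = √((-294959 - 2431230)/(1/1520 + (-603698 - 1*(-864721))) + 1125015) = √(-2726189/(1/1520 + (-603698 + 864721)) + 1125015) = √(-2726189/(1/1520 + 261023) + 1125015) = √(-2726189/396754961/1520 + 1125015) = √(-2726189*1520/396754961 + 1125015) = √(-4143807280/396754961 + 1125015) = √(446351138642135/396754961) = √177092028604265864881735/396754961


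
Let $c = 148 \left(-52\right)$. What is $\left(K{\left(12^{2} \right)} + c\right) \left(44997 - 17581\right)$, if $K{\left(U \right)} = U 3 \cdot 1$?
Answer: $-199149824$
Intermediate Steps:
$c = -7696$
$K{\left(U \right)} = 3 U$ ($K{\left(U \right)} = 3 U 1 = 3 U$)
$\left(K{\left(12^{2} \right)} + c\right) \left(44997 - 17581\right) = \left(3 \cdot 12^{2} - 7696\right) \left(44997 - 17581\right) = \left(3 \cdot 144 - 7696\right) 27416 = \left(432 - 7696\right) 27416 = \left(-7264\right) 27416 = -199149824$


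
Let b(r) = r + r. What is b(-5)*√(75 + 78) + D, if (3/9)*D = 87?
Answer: 261 - 30*√17 ≈ 137.31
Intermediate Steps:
D = 261 (D = 3*87 = 261)
b(r) = 2*r
b(-5)*√(75 + 78) + D = (2*(-5))*√(75 + 78) + 261 = -30*√17 + 261 = 261 - 30*√17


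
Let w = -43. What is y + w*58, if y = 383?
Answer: -2111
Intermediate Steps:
y + w*58 = 383 - 43*58 = 383 - 2494 = -2111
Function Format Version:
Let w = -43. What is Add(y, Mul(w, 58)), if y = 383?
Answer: -2111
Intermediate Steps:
Add(y, Mul(w, 58)) = Add(383, Mul(-43, 58)) = Add(383, -2494) = -2111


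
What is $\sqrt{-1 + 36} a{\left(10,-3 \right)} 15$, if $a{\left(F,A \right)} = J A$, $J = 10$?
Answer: $- 450 \sqrt{35} \approx -2662.2$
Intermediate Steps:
$a{\left(F,A \right)} = 10 A$
$\sqrt{-1 + 36} a{\left(10,-3 \right)} 15 = \sqrt{-1 + 36} \cdot 10 \left(-3\right) 15 = \sqrt{35} \left(-30\right) 15 = - 30 \sqrt{35} \cdot 15 = - 450 \sqrt{35}$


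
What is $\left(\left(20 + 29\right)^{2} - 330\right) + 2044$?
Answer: $4115$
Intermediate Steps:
$\left(\left(20 + 29\right)^{2} - 330\right) + 2044 = \left(49^{2} - 330\right) + 2044 = \left(2401 - 330\right) + 2044 = 2071 + 2044 = 4115$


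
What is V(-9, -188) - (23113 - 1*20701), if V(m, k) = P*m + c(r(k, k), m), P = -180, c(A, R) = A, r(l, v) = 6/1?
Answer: -786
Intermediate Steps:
r(l, v) = 6 (r(l, v) = 6*1 = 6)
V(m, k) = 6 - 180*m (V(m, k) = -180*m + 6 = 6 - 180*m)
V(-9, -188) - (23113 - 1*20701) = (6 - 180*(-9)) - (23113 - 1*20701) = (6 + 1620) - (23113 - 20701) = 1626 - 1*2412 = 1626 - 2412 = -786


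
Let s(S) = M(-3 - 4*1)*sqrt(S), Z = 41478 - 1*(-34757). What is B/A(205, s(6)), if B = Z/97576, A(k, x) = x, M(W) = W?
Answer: -76235*sqrt(6)/4098192 ≈ -0.045566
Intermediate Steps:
Z = 76235 (Z = 41478 + 34757 = 76235)
s(S) = -7*sqrt(S) (s(S) = (-3 - 4*1)*sqrt(S) = (-3 - 4)*sqrt(S) = -7*sqrt(S))
B = 76235/97576 ≈ 0.78129
B/A(205, s(6)) = 76235/(97576*((-7*sqrt(6)))) = 76235*(-sqrt(6)/42)/97576 = -76235*sqrt(6)/4098192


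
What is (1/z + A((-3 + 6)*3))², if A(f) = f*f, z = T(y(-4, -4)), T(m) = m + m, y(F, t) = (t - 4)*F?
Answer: 26884225/4096 ≈ 6563.5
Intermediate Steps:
y(F, t) = F*(-4 + t) (y(F, t) = (-4 + t)*F = F*(-4 + t))
T(m) = 2*m
z = 64 (z = 2*(-4*(-4 - 4)) = 2*(-4*(-8)) = 2*32 = 64)
A(f) = f²
(1/z + A((-3 + 6)*3))² = (1/64 + ((-3 + 6)*3)²)² = (1/64 + (3*3)²)² = (1/64 + 9²)² = (1/64 + 81)² = (5185/64)² = 26884225/4096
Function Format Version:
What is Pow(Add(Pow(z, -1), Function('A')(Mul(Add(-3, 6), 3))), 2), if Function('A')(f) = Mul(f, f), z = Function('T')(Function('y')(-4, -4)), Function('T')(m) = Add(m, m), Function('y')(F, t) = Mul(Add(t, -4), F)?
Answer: Rational(26884225, 4096) ≈ 6563.5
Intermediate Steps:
Function('y')(F, t) = Mul(F, Add(-4, t)) (Function('y')(F, t) = Mul(Add(-4, t), F) = Mul(F, Add(-4, t)))
Function('T')(m) = Mul(2, m)
z = 64 (z = Mul(2, Mul(-4, Add(-4, -4))) = Mul(2, Mul(-4, -8)) = Mul(2, 32) = 64)
Function('A')(f) = Pow(f, 2)
Pow(Add(Pow(z, -1), Function('A')(Mul(Add(-3, 6), 3))), 2) = Pow(Add(Pow(64, -1), Pow(Mul(Add(-3, 6), 3), 2)), 2) = Pow(Add(Rational(1, 64), Pow(Mul(3, 3), 2)), 2) = Pow(Add(Rational(1, 64), Pow(9, 2)), 2) = Pow(Add(Rational(1, 64), 81), 2) = Pow(Rational(5185, 64), 2) = Rational(26884225, 4096)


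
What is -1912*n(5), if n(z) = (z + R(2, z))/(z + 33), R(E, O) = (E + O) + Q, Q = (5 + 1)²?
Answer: -45888/19 ≈ -2415.2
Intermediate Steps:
Q = 36 (Q = 6² = 36)
R(E, O) = 36 + E + O (R(E, O) = (E + O) + 36 = 36 + E + O)
n(z) = (38 + 2*z)/(33 + z) (n(z) = (z + (36 + 2 + z))/(z + 33) = (z + (38 + z))/(33 + z) = (38 + 2*z)/(33 + z))
-1912*n(5) = -3824*(19 + 5)/(33 + 5) = -3824*24/38 = -1912*24/19 = -45888/19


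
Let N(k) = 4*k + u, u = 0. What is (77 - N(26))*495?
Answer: -13365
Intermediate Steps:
N(k) = 4*k (N(k) = 4*k + 0 = 4*k)
(77 - N(26))*495 = (77 - 4*26)*495 = (77 - 1*104)*495 = (77 - 104)*495 = -27*495 = -13365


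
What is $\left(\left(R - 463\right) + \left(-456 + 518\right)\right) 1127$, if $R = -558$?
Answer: $-1080793$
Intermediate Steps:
$\left(\left(R - 463\right) + \left(-456 + 518\right)\right) 1127 = \left(\left(-558 - 463\right) + \left(-456 + 518\right)\right) 1127 = \left(\left(-558 - 463\right) + 62\right) 1127 = \left(-1021 + 62\right) 1127 = \left(-959\right) 1127 = -1080793$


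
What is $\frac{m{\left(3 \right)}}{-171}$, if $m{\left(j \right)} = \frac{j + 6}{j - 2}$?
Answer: $- \frac{1}{19} \approx -0.052632$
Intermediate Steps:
$m{\left(j \right)} = \frac{6 + j}{-2 + j}$
$\frac{m{\left(3 \right)}}{-171} = \frac{\frac{1}{-2 + 3} \left(6 + 3\right)}{-171} = - \frac{1^{-1} \cdot 9}{171} = - \frac{1 \cdot 9}{171} = \left(- \frac{1}{171}\right) 9 = - \frac{1}{19}$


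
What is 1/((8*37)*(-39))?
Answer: -1/11544 ≈ -8.6625e-5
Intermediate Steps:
1/((8*37)*(-39)) = 1/(296*(-39)) = 1/(-11544) = -1/11544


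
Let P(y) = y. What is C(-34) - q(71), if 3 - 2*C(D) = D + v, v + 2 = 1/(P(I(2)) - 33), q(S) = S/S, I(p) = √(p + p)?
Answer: 574/31 ≈ 18.516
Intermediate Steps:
I(p) = √2*√p (I(p) = √(2*p) = √2*√p)
q(S) = 1
v = -63/31 (v = -2 + 1/(√2*√2 - 33) = -2 + 1/(2 - 33) = -2 + 1/(-31) = -2 - 1/31 = -63/31 ≈ -2.0323)
C(D) = 78/31 - D/2 (C(D) = 3/2 - (D - 63/31)/2 = 3/2 - (-63/31 + D)/2 = 3/2 + (63/62 - D/2) = 78/31 - D/2)
C(-34) - q(71) = (78/31 - ½*(-34)) - 1*1 = (78/31 + 17) - 1 = 605/31 - 1 = 574/31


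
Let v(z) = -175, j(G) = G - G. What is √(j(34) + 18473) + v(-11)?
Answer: -175 + 7*√377 ≈ -39.085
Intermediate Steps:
j(G) = 0
√(j(34) + 18473) + v(-11) = √(0 + 18473) - 175 = √18473 - 175 = 7*√377 - 175 = -175 + 7*√377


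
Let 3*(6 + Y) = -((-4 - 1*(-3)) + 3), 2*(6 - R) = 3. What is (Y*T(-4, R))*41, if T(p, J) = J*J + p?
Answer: -13325/3 ≈ -4441.7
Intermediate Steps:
R = 9/2 (R = 6 - ½*3 = 6 - 3/2 = 9/2 ≈ 4.5000)
T(p, J) = p + J² (T(p, J) = J² + p = p + J²)
Y = -20/3 (Y = -6 + (-((-4 - 1*(-3)) + 3))/3 = -6 + (-((-4 + 3) + 3))/3 = -6 + (-(-1 + 3))/3 = -6 + (-1*2)/3 = -6 + (⅓)*(-2) = -6 - ⅔ = -20/3 ≈ -6.6667)
(Y*T(-4, R))*41 = -20*(-4 + (9/2)²)/3*41 = -20*(-4 + 81/4)/3*41 = -20/3*65/4*41 = -325/3*41 = -13325/3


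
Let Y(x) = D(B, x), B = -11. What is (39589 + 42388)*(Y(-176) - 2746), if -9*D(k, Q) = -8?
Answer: -2025323762/9 ≈ -2.2504e+8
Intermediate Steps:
D(k, Q) = 8/9 (D(k, Q) = -⅑*(-8) = 8/9)
Y(x) = 8/9
(39589 + 42388)*(Y(-176) - 2746) = (39589 + 42388)*(8/9 - 2746) = 81977*(-24706/9) = -2025323762/9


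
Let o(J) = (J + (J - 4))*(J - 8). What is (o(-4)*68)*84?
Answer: 822528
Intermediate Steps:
o(J) = (-8 + J)*(-4 + 2*J) (o(J) = (J + (-4 + J))*(-8 + J) = (-4 + 2*J)*(-8 + J) = (-8 + J)*(-4 + 2*J))
(o(-4)*68)*84 = ((32 - 20*(-4) + 2*(-4)²)*68)*84 = ((32 + 80 + 2*16)*68)*84 = ((32 + 80 + 32)*68)*84 = (144*68)*84 = 9792*84 = 822528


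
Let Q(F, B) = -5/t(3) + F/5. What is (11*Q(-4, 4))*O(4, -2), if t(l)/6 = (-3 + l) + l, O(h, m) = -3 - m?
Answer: 1067/90 ≈ 11.856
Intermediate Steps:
t(l) = -18 + 12*l (t(l) = 6*((-3 + l) + l) = 6*(-3 + 2*l) = -18 + 12*l)
Q(F, B) = -5/18 + F/5 (Q(F, B) = -5/(-18 + 12*3) + F/5 = -5/(-18 + 36) + F*(⅕) = -5/18 + F/5)
(11*Q(-4, 4))*O(4, -2) = (11*(-5/18 + (⅕)*(-4)))*(-3 - 1*(-2)) = (11*(-5/18 - ⅘))*(-3 + 2) = (11*(-97/90))*(-1) = -1067/90*(-1) = 1067/90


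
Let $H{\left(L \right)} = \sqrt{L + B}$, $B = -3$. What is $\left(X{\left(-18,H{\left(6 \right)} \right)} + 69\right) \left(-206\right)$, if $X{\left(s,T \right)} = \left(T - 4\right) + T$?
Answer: $-13390 - 412 \sqrt{3} \approx -14104.0$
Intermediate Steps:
$H{\left(L \right)} = \sqrt{-3 + L}$ ($H{\left(L \right)} = \sqrt{L - 3} = \sqrt{-3 + L}$)
$X{\left(s,T \right)} = -4 + 2 T$ ($X{\left(s,T \right)} = \left(-4 + T\right) + T = -4 + 2 T$)
$\left(X{\left(-18,H{\left(6 \right)} \right)} + 69\right) \left(-206\right) = \left(\left(-4 + 2 \sqrt{-3 + 6}\right) + 69\right) \left(-206\right) = \left(\left(-4 + 2 \sqrt{3}\right) + 69\right) \left(-206\right) = \left(65 + 2 \sqrt{3}\right) \left(-206\right) = -13390 - 412 \sqrt{3}$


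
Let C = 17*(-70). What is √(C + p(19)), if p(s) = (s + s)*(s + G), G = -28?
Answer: 2*I*√383 ≈ 39.141*I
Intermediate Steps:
p(s) = 2*s*(-28 + s) (p(s) = (s + s)*(s - 28) = (2*s)*(-28 + s) = 2*s*(-28 + s))
C = -1190
√(C + p(19)) = √(-1190 + 2*19*(-28 + 19)) = √(-1190 + 2*19*(-9)) = √(-1190 - 342) = √(-1532) = 2*I*√383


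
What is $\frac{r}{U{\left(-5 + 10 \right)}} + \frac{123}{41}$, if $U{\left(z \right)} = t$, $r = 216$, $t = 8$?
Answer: $30$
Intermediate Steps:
$U{\left(z \right)} = 8$
$\frac{r}{U{\left(-5 + 10 \right)}} + \frac{123}{41} = \frac{216}{8} + \frac{123}{41} = 216 \cdot \frac{1}{8} + 123 \cdot \frac{1}{41} = 27 + 3 = 30$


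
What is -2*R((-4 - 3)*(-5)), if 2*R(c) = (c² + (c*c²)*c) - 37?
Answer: -1501813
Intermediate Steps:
R(c) = -37/2 + c²/2 + c⁴/2 (R(c) = ((c² + (c*c²)*c) - 37)/2 = ((c² + c³*c) - 37)/2 = ((c² + c⁴) - 37)/2 = (-37 + c² + c⁴)/2 = -37/2 + c²/2 + c⁴/2)
-2*R((-4 - 3)*(-5)) = -2*(-37/2 + ((-4 - 3)*(-5))²/2 + ((-4 - 3)*(-5))⁴/2) = -2*(-37/2 + (-7*(-5))²/2 + (-7*(-5))⁴/2) = -2*(-37/2 + (½)*35² + (½)*35⁴) = -2*(-37/2 + (½)*1225 + (½)*1500625) = -2*(-37/2 + 1225/2 + 1500625/2) = -2*1501813/2 = -1501813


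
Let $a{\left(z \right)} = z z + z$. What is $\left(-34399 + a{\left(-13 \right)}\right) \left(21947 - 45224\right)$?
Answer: $797074311$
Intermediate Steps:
$a{\left(z \right)} = z + z^{2}$ ($a{\left(z \right)} = z^{2} + z = z + z^{2}$)
$\left(-34399 + a{\left(-13 \right)}\right) \left(21947 - 45224\right) = \left(-34399 - 13 \left(1 - 13\right)\right) \left(21947 - 45224\right) = \left(-34399 - -156\right) \left(-23277\right) = \left(-34399 + 156\right) \left(-23277\right) = \left(-34243\right) \left(-23277\right) = 797074311$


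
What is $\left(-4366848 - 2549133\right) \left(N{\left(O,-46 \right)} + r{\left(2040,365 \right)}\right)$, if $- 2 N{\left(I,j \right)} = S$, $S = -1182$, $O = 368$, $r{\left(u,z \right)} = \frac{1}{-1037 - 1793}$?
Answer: $- \frac{11567178785949}{2830} \approx -4.0873 \cdot 10^{9}$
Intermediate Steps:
$r{\left(u,z \right)} = - \frac{1}{2830}$ ($r{\left(u,z \right)} = \frac{1}{-2830} = - \frac{1}{2830}$)
$N{\left(I,j \right)} = 591$ ($N{\left(I,j \right)} = \left(- \frac{1}{2}\right) \left(-1182\right) = 591$)
$\left(-4366848 - 2549133\right) \left(N{\left(O,-46 \right)} + r{\left(2040,365 \right)}\right) = \left(-4366848 - 2549133\right) \left(591 - \frac{1}{2830}\right) = \left(-6915981\right) \frac{1672529}{2830} = - \frac{11567178785949}{2830}$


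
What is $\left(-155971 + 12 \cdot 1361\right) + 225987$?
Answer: $86348$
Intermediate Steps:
$\left(-155971 + 12 \cdot 1361\right) + 225987 = \left(-155971 + 16332\right) + 225987 = -139639 + 225987 = 86348$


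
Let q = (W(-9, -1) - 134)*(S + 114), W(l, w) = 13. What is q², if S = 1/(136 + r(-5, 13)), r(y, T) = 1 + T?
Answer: 4281675546841/22500 ≈ 1.9030e+8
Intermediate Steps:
S = 1/150 (S = 1/(136 + (1 + 13)) = 1/(136 + 14) = 1/150 ≈ 0.0066667)
q = -2069221/150 (q = (13 - 134)*(1/150 + 114) = -121*17101/150 = -2069221/150 ≈ -13795.)
q² = (-2069221/150)² = 4281675546841/22500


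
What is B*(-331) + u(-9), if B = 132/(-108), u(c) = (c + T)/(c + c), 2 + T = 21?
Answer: 404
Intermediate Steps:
T = 19 (T = -2 + 21 = 19)
u(c) = (19 + c)/(2*c) (u(c) = (c + 19)/(c + c) = (19 + c)/((2*c)) = (19 + c)*(1/(2*c)) = (19 + c)/(2*c))
B = -11/9 (B = 132*(-1/108) = -11/9 ≈ -1.2222)
B*(-331) + u(-9) = -11/9*(-331) + (½)*(19 - 9)/(-9) = 3641/9 + (½)*(-⅑)*10 = 3641/9 - 5/9 = 404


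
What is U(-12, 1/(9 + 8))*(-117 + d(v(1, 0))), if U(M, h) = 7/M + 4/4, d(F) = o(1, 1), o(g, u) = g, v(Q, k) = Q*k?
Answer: -145/3 ≈ -48.333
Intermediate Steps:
d(F) = 1
U(M, h) = 1 + 7/M (U(M, h) = 7/M + 4*(¼) = 7/M + 1 = 1 + 7/M)
U(-12, 1/(9 + 8))*(-117 + d(v(1, 0))) = ((7 - 12)/(-12))*(-117 + 1) = -1/12*(-5)*(-116) = (5/12)*(-116) = -145/3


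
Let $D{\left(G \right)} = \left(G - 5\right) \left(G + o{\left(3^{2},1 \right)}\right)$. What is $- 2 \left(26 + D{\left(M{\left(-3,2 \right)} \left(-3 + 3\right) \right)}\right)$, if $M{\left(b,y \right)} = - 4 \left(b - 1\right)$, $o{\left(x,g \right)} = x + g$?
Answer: $48$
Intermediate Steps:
$o{\left(x,g \right)} = g + x$
$M{\left(b,y \right)} = 4 - 4 b$ ($M{\left(b,y \right)} = - 4 \left(-1 + b\right) = 4 - 4 b$)
$D{\left(G \right)} = \left(-5 + G\right) \left(10 + G\right)$ ($D{\left(G \right)} = \left(G - 5\right) \left(G + \left(1 + 3^{2}\right)\right) = \left(-5 + G\right) \left(G + \left(1 + 9\right)\right) = \left(-5 + G\right) \left(G + 10\right) = \left(-5 + G\right) \left(10 + G\right)$)
$- 2 \left(26 + D{\left(M{\left(-3,2 \right)} \left(-3 + 3\right) \right)}\right) = - 2 \left(26 + \left(-50 + \left(\left(4 - -12\right) \left(-3 + 3\right)\right)^{2} + 5 \left(4 - -12\right) \left(-3 + 3\right)\right)\right) = - 2 \left(26 + \left(-50 + \left(\left(4 + 12\right) 0\right)^{2} + 5 \left(4 + 12\right) 0\right)\right) = - 2 \left(26 + \left(-50 + \left(16 \cdot 0\right)^{2} + 5 \cdot 16 \cdot 0\right)\right) = - 2 \left(26 + \left(-50 + 0^{2} + 5 \cdot 0\right)\right) = - 2 \left(26 + \left(-50 + 0 + 0\right)\right) = - 2 \left(26 - 50\right) = \left(-2\right) \left(-24\right) = 48$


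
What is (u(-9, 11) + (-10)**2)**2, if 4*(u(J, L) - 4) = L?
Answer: 182329/16 ≈ 11396.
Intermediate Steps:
u(J, L) = 4 + L/4
(u(-9, 11) + (-10)**2)**2 = ((4 + (1/4)*11) + (-10)**2)**2 = ((4 + 11/4) + 100)**2 = (27/4 + 100)**2 = (427/4)**2 = 182329/16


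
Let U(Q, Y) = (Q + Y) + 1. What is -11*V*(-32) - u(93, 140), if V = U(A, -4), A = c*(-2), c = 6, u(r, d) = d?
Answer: -5420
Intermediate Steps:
A = -12 (A = 6*(-2) = -12)
U(Q, Y) = 1 + Q + Y
V = -15 (V = 1 - 12 - 4 = -15)
-11*V*(-32) - u(93, 140) = -11*(-15)*(-32) - 1*140 = 165*(-32) - 140 = -5280 - 140 = -5420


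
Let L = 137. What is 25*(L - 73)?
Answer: 1600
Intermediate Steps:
25*(L - 73) = 25*(137 - 73) = 25*64 = 1600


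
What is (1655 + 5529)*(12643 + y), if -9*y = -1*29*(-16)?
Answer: 814112432/9 ≈ 9.0457e+7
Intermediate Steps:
y = -464/9 (y = -(-1*29)*(-16)/9 = -(-29)*(-16)/9 = -1/9*464 = -464/9 ≈ -51.556)
(1655 + 5529)*(12643 + y) = (1655 + 5529)*(12643 - 464/9) = 7184*(113323/9) = 814112432/9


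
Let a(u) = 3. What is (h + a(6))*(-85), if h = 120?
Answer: -10455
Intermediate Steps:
(h + a(6))*(-85) = (120 + 3)*(-85) = 123*(-85) = -10455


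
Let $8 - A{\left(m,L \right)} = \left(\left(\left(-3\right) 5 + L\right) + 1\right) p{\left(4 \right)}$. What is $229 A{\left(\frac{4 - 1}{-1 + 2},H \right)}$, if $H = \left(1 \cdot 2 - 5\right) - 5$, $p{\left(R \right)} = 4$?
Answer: $21984$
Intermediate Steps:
$H = -8$ ($H = \left(2 - 5\right) - 5 = -3 - 5 = -8$)
$A{\left(m,L \right)} = 64 - 4 L$ ($A{\left(m,L \right)} = 8 - \left(\left(\left(-3\right) 5 + L\right) + 1\right) 4 = 8 - \left(\left(-15 + L\right) + 1\right) 4 = 8 - \left(-14 + L\right) 4 = 8 - \left(-56 + 4 L\right) = 64 - 4 L$)
$229 A{\left(\frac{4 - 1}{-1 + 2},H \right)} = 229 \left(64 - -32\right) = 229 \left(64 + 32\right) = 229 \cdot 96 = 21984$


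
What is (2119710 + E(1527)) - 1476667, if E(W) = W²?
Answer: 2974772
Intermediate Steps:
(2119710 + E(1527)) - 1476667 = (2119710 + 1527²) - 1476667 = (2119710 + 2331729) - 1476667 = 4451439 - 1476667 = 2974772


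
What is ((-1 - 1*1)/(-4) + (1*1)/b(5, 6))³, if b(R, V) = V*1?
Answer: 8/27 ≈ 0.29630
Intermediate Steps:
b(R, V) = V
((-1 - 1*1)/(-4) + (1*1)/b(5, 6))³ = ((-1 - 1*1)/(-4) + (1*1)/6)³ = ((-1 - 1)*(-¼) + 1*(⅙))³ = (-2*(-¼) + ⅙)³ = (½ + ⅙)³ = (⅔)³ = 8/27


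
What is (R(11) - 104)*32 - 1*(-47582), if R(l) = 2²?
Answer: 44382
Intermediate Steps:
R(l) = 4
(R(11) - 104)*32 - 1*(-47582) = (4 - 104)*32 - 1*(-47582) = -100*32 + 47582 = -3200 + 47582 = 44382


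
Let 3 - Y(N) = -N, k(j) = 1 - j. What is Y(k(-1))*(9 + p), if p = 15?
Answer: 120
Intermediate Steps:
Y(N) = 3 + N (Y(N) = 3 - (-1)*N = 3 + N)
Y(k(-1))*(9 + p) = (3 + (1 - 1*(-1)))*(9 + 15) = (3 + (1 + 1))*24 = (3 + 2)*24 = 5*24 = 120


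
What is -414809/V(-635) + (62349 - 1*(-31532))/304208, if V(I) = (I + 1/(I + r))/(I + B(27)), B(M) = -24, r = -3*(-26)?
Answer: -2894937001507185/6724822048 ≈ -4.3049e+5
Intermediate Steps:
r = 78
V(I) = (I + 1/(78 + I))/(-24 + I) (V(I) = (I + 1/(I + 78))/(I - 24) = (I + 1/(78 + I))/(-24 + I))
-414809/V(-635) + (62349 - 1*(-31532))/304208 = -414809*(-1872 + (-635)**2 + 54*(-635))/(1 + (-635)**2 + 78*(-635)) + (62349 - 1*(-31532))/304208 = -414809*(-1872 + 403225 - 34290)/(1 + 403225 - 49530) + (62349 + 31532)*(1/304208) = -414809/(353696/367063) + 93881*(1/304208) = -414809/((1/367063)*353696) + 93881/304208 = -414809/353696/367063 + 93881/304208 = -414809*367063/353696 + 93881/304208 = -152261035967/353696 + 93881/304208 = -2894937001507185/6724822048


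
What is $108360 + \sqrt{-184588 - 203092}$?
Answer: $108360 + 4 i \sqrt{24230} \approx 1.0836 \cdot 10^{5} + 622.64 i$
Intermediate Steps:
$108360 + \sqrt{-184588 - 203092} = 108360 + \sqrt{-387680} = 108360 + 4 i \sqrt{24230}$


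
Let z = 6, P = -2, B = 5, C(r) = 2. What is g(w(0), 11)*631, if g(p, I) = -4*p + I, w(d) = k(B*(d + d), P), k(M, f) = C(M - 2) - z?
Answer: 17037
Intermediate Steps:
k(M, f) = -4 (k(M, f) = 2 - 1*6 = 2 - 6 = -4)
w(d) = -4
g(p, I) = I - 4*p
g(w(0), 11)*631 = (11 - 4*(-4))*631 = (11 + 16)*631 = 27*631 = 17037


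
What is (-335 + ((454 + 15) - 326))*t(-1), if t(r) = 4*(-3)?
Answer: 2304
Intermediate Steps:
t(r) = -12
(-335 + ((454 + 15) - 326))*t(-1) = (-335 + ((454 + 15) - 326))*(-12) = (-335 + (469 - 326))*(-12) = (-335 + 143)*(-12) = -192*(-12) = 2304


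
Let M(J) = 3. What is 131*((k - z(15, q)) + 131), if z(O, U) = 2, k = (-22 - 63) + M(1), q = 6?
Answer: 6157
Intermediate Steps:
k = -82 (k = (-22 - 63) + 3 = -85 + 3 = -82)
131*((k - z(15, q)) + 131) = 131*((-82 - 1*2) + 131) = 131*((-82 - 2) + 131) = 131*(-84 + 131) = 131*47 = 6157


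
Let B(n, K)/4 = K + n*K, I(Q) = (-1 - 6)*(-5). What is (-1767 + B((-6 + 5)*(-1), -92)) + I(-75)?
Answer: -2468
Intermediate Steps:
I(Q) = 35 (I(Q) = -7*(-5) = 35)
B(n, K) = 4*K + 4*K*n (B(n, K) = 4*(K + n*K) = 4*(K + K*n) = 4*K + 4*K*n)
(-1767 + B((-6 + 5)*(-1), -92)) + I(-75) = (-1767 + 4*(-92)*(1 + (-6 + 5)*(-1))) + 35 = (-1767 + 4*(-92)*(1 - 1*(-1))) + 35 = (-1767 + 4*(-92)*(1 + 1)) + 35 = (-1767 + 4*(-92)*2) + 35 = (-1767 - 736) + 35 = -2503 + 35 = -2468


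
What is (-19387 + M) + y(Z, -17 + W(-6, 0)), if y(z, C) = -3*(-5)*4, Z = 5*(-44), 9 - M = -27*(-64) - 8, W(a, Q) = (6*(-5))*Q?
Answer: -21038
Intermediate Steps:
W(a, Q) = -30*Q
M = -1711 (M = 9 - (-27*(-64) - 8) = 9 - (1728 - 8) = 9 - 1*1720 = 9 - 1720 = -1711)
Z = -220
y(z, C) = 60 (y(z, C) = 15*4 = 60)
(-19387 + M) + y(Z, -17 + W(-6, 0)) = (-19387 - 1711) + 60 = -21098 + 60 = -21038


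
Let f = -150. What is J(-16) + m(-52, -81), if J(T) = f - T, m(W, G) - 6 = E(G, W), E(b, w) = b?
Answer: -209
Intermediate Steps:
m(W, G) = 6 + G
J(T) = -150 - T
J(-16) + m(-52, -81) = (-150 - 1*(-16)) + (6 - 81) = (-150 + 16) - 75 = -134 - 75 = -209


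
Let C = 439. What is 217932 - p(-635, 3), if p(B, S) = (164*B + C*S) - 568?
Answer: 321323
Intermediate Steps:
p(B, S) = -568 + 164*B + 439*S (p(B, S) = (164*B + 439*S) - 568 = -568 + 164*B + 439*S)
217932 - p(-635, 3) = 217932 - (-568 + 164*(-635) + 439*3) = 217932 - (-568 - 104140 + 1317) = 217932 - 1*(-103391) = 217932 + 103391 = 321323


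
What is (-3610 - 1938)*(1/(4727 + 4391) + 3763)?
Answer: -95178811090/4559 ≈ -2.0877e+7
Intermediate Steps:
(-3610 - 1938)*(1/(4727 + 4391) + 3763) = -5548*(1/9118 + 3763) = -5548*34311035/9118 = -95178811090/4559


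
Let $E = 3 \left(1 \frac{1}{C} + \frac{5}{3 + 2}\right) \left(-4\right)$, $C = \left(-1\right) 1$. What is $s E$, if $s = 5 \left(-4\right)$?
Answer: $0$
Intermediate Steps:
$C = -1$
$E = 0$ ($E = 3 \left(1 \frac{1}{-1} + \frac{5}{3 + 2}\right) \left(-4\right) = 3 \left(1 \left(-1\right) + \frac{5}{5}\right) \left(-4\right) = 3 \left(-1 + 5 \cdot \frac{1}{5}\right) \left(-4\right) = 3 \left(-1 + 1\right) \left(-4\right) = 3 \cdot 0 \left(-4\right) = 0 \left(-4\right) = 0$)
$s = -20$
$s E = \left(-20\right) 0 = 0$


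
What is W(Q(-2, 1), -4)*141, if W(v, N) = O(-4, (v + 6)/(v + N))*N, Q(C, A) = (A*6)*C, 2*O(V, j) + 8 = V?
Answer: 3384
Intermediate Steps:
O(V, j) = -4 + V/2
Q(C, A) = 6*A*C (Q(C, A) = (6*A)*C = 6*A*C)
W(v, N) = -6*N (W(v, N) = (-4 + (½)*(-4))*N = (-4 - 2)*N = -6*N)
W(Q(-2, 1), -4)*141 = -6*(-4)*141 = 24*141 = 3384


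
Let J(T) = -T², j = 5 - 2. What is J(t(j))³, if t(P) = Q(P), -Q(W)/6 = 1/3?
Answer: -64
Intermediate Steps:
Q(W) = -2 (Q(W) = -6/3 = -6*⅓ = -2)
j = 3
t(P) = -2
J(t(j))³ = (-1*(-2)²)³ = (-1*4)³ = (-4)³ = -64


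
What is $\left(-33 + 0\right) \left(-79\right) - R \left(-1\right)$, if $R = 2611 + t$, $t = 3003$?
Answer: $8221$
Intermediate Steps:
$R = 5614$ ($R = 2611 + 3003 = 5614$)
$\left(-33 + 0\right) \left(-79\right) - R \left(-1\right) = \left(-33 + 0\right) \left(-79\right) - 5614 \left(-1\right) = \left(-33\right) \left(-79\right) - -5614 = 2607 + 5614 = 8221$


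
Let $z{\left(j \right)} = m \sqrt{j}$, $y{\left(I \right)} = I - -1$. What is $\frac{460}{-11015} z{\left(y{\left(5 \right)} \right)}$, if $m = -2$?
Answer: $\frac{184 \sqrt{6}}{2203} \approx 0.20459$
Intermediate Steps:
$y{\left(I \right)} = 1 + I$ ($y{\left(I \right)} = I + 1 = 1 + I$)
$z{\left(j \right)} = - 2 \sqrt{j}$
$\frac{460}{-11015} z{\left(y{\left(5 \right)} \right)} = \frac{460}{-11015} \left(- 2 \sqrt{1 + 5}\right) = 460 \left(- \frac{1}{11015}\right) \left(- 2 \sqrt{6}\right) = - \frac{92 \left(- 2 \sqrt{6}\right)}{2203} = \frac{184 \sqrt{6}}{2203}$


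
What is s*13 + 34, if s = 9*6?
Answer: 736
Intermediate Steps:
s = 54
s*13 + 34 = 54*13 + 34 = 702 + 34 = 736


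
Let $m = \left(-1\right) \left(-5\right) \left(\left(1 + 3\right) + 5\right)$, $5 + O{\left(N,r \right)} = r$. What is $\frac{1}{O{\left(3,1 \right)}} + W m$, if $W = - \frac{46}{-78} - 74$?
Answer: $- \frac{171793}{52} \approx -3303.7$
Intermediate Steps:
$O{\left(N,r \right)} = -5 + r$
$W = - \frac{2863}{39}$ ($W = \left(-46\right) \left(- \frac{1}{78}\right) - 74 = \frac{23}{39} - 74 = - \frac{2863}{39} \approx -73.41$)
$m = 45$ ($m = 5 \left(4 + 5\right) = 5 \cdot 9 = 45$)
$\frac{1}{O{\left(3,1 \right)}} + W m = \frac{1}{-5 + 1} - \frac{42945}{13} = \frac{1}{-4} - \frac{42945}{13} = - \frac{1}{4} - \frac{42945}{13} = - \frac{171793}{52}$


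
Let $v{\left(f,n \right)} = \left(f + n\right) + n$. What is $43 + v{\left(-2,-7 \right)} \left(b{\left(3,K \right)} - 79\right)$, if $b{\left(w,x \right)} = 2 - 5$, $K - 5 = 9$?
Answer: $1355$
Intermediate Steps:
$K = 14$ ($K = 5 + 9 = 14$)
$b{\left(w,x \right)} = -3$
$v{\left(f,n \right)} = f + 2 n$
$43 + v{\left(-2,-7 \right)} \left(b{\left(3,K \right)} - 79\right) = 43 + \left(-2 + 2 \left(-7\right)\right) \left(-3 - 79\right) = 43 + \left(-2 - 14\right) \left(-82\right) = 43 - -1312 = 43 + 1312 = 1355$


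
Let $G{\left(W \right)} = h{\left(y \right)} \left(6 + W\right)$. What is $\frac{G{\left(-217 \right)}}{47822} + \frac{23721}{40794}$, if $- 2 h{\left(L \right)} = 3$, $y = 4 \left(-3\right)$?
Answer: $\frac{382432321}{650283556} \approx 0.5881$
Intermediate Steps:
$y = -12$
$h{\left(L \right)} = - \frac{3}{2}$ ($h{\left(L \right)} = \left(- \frac{1}{2}\right) 3 = - \frac{3}{2}$)
$G{\left(W \right)} = -9 - \frac{3 W}{2}$ ($G{\left(W \right)} = - \frac{3 \left(6 + W\right)}{2} = -9 - \frac{3 W}{2}$)
$\frac{G{\left(-217 \right)}}{47822} + \frac{23721}{40794} = \frac{-9 - - \frac{651}{2}}{47822} + \frac{23721}{40794} = \left(-9 + \frac{651}{2}\right) \frac{1}{47822} + 23721 \cdot \frac{1}{40794} = \frac{633}{2} \cdot \frac{1}{47822} + \frac{7907}{13598} = \frac{633}{95644} + \frac{7907}{13598} = \frac{382432321}{650283556}$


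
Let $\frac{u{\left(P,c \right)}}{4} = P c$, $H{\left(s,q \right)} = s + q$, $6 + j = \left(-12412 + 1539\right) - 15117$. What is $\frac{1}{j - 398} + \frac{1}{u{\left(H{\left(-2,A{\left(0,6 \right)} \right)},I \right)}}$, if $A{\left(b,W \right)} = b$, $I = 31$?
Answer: $- \frac{13321}{3272856} \approx -0.0040701$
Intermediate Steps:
$j = -25996$ ($j = -6 + \left(\left(-12412 + 1539\right) - 15117\right) = -6 - 25990 = -25996$)
$H{\left(s,q \right)} = q + s$
$u{\left(P,c \right)} = 4 P c$
$\frac{1}{j - 398} + \frac{1}{u{\left(H{\left(-2,A{\left(0,6 \right)} \right)},I \right)}} = \frac{1}{-25996 - 398} + \frac{1}{4 \left(0 - 2\right) 31} = \frac{1}{-26394} + \frac{1}{4 \left(-2\right) 31} = - \frac{1}{26394} + \frac{1}{-248} = - \frac{1}{26394} - \frac{1}{248} = - \frac{13321}{3272856}$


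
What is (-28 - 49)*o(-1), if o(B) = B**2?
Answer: -77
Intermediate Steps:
(-28 - 49)*o(-1) = (-28 - 49)*(-1)**2 = -77*1 = -77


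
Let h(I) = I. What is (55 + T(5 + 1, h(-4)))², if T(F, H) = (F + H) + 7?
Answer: 4096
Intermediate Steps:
T(F, H) = 7 + F + H
(55 + T(5 + 1, h(-4)))² = (55 + (7 + (5 + 1) - 4))² = (55 + (7 + 6 - 4))² = (55 + 9)² = 64² = 4096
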